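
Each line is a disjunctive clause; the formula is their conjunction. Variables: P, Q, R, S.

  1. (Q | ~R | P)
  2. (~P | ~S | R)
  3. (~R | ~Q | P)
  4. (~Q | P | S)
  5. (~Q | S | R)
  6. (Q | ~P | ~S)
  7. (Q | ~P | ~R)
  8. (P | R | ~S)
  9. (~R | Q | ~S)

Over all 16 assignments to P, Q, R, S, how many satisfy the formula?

4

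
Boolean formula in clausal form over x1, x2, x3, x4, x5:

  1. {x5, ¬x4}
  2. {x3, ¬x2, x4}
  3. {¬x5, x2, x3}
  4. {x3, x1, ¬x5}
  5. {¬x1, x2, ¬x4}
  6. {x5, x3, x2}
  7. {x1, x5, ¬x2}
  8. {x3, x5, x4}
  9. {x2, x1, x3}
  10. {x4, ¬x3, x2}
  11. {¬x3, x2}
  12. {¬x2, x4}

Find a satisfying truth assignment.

x1 = F, x2 = T, x3 = T, x4 = T, x5 = T

Check each clause:
  1. {x5, ¬x4} — x5 is true.
  2. {¬x2, x4, x3} — x3 is true.
  3. {¬x5, x2, x3} — x3 is true.
  4. {x3, x1, ¬x5} — x3 is true.
  5. {¬x1, x2, ¬x4} — x2 is true.
  6. {x2, x5, x3} — x2 is true.
  7. {¬x2, x1, x5} — x5 is true.
  8. {x5, x3, x4} — x3 is true.
  9. {x2, x3, x1} — x2 is true.
  10. {¬x3, x4, x2} — x2 is true.
  11. {¬x3, x2} — x2 is true.
  12. {¬x2, x4} — x4 is true.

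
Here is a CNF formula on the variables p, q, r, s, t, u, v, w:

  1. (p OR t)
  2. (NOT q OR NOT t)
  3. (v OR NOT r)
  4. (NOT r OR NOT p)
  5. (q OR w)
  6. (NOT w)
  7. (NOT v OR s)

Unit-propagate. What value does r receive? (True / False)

(NOT w) is a unit clause: w = False.
From (q OR w) and w = False: q = True.
(NOT t OR NOT q): since q = True, the clause reduces to (NOT t). t = False.
(t OR p) with t = False leaves only p, so p = True.
From (NOT p OR NOT r) and p = True: r = False.

False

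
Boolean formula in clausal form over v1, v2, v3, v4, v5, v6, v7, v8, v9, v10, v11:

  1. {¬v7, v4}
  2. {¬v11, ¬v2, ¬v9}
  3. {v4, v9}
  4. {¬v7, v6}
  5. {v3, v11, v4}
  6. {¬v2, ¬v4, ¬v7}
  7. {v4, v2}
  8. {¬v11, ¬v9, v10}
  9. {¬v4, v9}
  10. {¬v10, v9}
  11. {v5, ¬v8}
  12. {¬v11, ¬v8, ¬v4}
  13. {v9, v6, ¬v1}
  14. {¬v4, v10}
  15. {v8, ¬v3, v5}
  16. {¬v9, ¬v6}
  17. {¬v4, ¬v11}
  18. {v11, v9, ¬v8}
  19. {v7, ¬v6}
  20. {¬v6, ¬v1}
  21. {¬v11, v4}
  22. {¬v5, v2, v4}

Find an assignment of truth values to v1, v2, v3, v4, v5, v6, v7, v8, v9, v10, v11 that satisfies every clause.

v1 occurs only negated in the remaining clauses — set v1 = False.
Try v2 = True.
The remaining clauses are satisfied by v3 = True, v4 = False, v5 = True, v6 = False, v7 = False, v8 = True, v9 = True, v10 = True, v11 = False.
Check each clause:
  1. {¬v7, v4} — ¬v7 is true.
  2. {¬v2, ¬v11, ¬v9} — ¬v11 is true.
  3. {v4, v9} — v9 is true.
  4. {¬v7, v6} — ¬v7 is true.
  5. {v4, v11, v3} — v3 is true.
  6. {¬v7, ¬v4, ¬v2} — ¬v7 is true.
  7. {v4, v2} — v2 is true.
  8. {¬v9, ¬v11, v10} — v10 is true.
  9. {v9, ¬v4} — v9 is true.
  10. {¬v10, v9} — v9 is true.
  11. {¬v8, v5} — v5 is true.
  12. {¬v8, ¬v4, ¬v11} — ¬v4 is true.
  13. {v6, v9, ¬v1} — v9 is true.
  14. {v10, ¬v4} — v10 is true.
  15. {v8, ¬v3, v5} — v8 is true.
  16. {¬v9, ¬v6} — ¬v6 is true.
  17. {¬v11, ¬v4} — ¬v4 is true.
  18. {v9, v11, ¬v8} — v9 is true.
  19. {v7, ¬v6} — ¬v6 is true.
  20. {¬v1, ¬v6} — ¬v6 is true.
  21. {v4, ¬v11} — ¬v11 is true.
  22. {¬v5, v2, v4} — v2 is true.

v1 = False, v2 = True, v3 = True, v4 = False, v5 = True, v6 = False, v7 = False, v8 = True, v9 = True, v10 = True, v11 = False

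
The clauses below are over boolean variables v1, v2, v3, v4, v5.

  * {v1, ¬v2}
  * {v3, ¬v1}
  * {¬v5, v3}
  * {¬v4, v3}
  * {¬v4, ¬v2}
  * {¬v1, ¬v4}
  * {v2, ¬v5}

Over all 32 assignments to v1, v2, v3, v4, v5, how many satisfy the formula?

6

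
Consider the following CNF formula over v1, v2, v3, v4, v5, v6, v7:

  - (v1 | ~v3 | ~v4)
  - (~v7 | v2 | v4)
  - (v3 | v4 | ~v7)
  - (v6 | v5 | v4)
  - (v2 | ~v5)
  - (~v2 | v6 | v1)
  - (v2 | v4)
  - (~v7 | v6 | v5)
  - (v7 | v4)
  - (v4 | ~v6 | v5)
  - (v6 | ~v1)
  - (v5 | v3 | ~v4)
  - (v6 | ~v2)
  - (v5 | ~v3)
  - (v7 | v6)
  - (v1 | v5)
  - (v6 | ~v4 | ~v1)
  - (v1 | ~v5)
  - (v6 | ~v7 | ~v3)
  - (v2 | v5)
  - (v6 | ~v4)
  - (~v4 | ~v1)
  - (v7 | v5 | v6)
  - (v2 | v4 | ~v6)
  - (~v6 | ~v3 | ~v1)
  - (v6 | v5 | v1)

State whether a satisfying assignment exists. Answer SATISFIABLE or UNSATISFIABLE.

v6 = True:
  v4 = True:
    propagation gives v1=False, v3=False, v5=True; an empty clause results — contradiction.
  v4 = False:
    propagation gives v2=True, v7=True, v3=True, v5=True; an empty clause results — contradiction.
v6 = False:
  propagation gives v1=False, v2=False, v5=False; an empty clause results — contradiction.
Every branch closes, so no satisfying assignment exists.

UNSATISFIABLE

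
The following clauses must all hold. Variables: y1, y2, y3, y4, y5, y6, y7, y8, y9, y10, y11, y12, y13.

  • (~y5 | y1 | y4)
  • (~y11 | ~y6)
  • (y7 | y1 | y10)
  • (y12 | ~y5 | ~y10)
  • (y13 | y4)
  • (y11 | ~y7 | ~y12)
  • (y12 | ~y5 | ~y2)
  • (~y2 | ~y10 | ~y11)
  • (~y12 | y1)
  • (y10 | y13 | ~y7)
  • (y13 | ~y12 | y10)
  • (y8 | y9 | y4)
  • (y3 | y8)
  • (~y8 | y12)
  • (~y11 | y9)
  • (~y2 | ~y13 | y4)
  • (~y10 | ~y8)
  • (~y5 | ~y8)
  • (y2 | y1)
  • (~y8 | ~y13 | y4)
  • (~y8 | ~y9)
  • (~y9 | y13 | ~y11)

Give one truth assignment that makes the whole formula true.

y1=True, y2=False, y3=True, y4=True, y5=True, y6=False, y7=False, y8=False, y9=False, y10=False, y11=False, y12=False, y13=False

Check each clause:
  1. (~y5 | y4 | y1) — y1 is true.
  2. (~y6 | ~y11) — ~y6 is true.
  3. (y1 | y7 | y10) — y1 is true.
  4. (~y10 | ~y5 | y12) — ~y10 is true.
  5. (y13 | y4) — y4 is true.
  6. (~y12 | y11 | ~y7) — ~y7 is true.
  7. (~y5 | ~y2 | y12) — ~y2 is true.
  8. (~y10 | ~y2 | ~y11) — ~y11 is true.
  9. (y1 | ~y12) — y1 is true.
  10. (y13 | ~y7 | y10) — ~y7 is true.
  11. (y10 | y13 | ~y12) — ~y12 is true.
  12. (y9 | y4 | y8) — y4 is true.
  13. (y3 | y8) — y3 is true.
  14. (~y8 | y12) — ~y8 is true.
  15. (~y11 | y9) — ~y11 is true.
  16. (~y2 | ~y13 | y4) — ~y13 is true.
  17. (~y8 | ~y10) — ~y8 is true.
  18. (~y8 | ~y5) — ~y8 is true.
  19. (y2 | y1) — y1 is true.
  20. (y4 | ~y8 | ~y13) — ~y8 is true.
  21. (~y9 | ~y8) — ~y8 is true.
  22. (~y9 | ~y11 | y13) — ~y11 is true.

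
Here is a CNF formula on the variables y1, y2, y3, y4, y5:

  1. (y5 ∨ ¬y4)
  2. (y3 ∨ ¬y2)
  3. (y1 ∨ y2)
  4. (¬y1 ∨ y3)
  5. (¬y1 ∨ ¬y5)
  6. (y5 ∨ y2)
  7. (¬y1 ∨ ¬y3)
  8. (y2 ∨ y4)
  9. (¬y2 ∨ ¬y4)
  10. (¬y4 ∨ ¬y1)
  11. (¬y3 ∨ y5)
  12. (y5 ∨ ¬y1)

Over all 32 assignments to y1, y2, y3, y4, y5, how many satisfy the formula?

The models are:
  y1=0 y2=1 y3=1 y4=0 y5=1
Count: 1.

1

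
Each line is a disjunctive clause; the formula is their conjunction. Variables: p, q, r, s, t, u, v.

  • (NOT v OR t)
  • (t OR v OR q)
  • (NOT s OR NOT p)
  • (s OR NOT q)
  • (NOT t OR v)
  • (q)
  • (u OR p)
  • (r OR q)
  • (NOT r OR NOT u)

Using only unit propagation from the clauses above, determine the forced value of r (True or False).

False

(q) stands alone — q = True.
(s OR NOT q) with q = True leaves only s, so s = True.
In (NOT p OR NOT s), NOT s is now false; NOT p must hold, so p = False.
In (p OR u), p is now false; u must hold, so u = True.
(NOT r OR NOT u) with u = True leaves only NOT r, so r = False.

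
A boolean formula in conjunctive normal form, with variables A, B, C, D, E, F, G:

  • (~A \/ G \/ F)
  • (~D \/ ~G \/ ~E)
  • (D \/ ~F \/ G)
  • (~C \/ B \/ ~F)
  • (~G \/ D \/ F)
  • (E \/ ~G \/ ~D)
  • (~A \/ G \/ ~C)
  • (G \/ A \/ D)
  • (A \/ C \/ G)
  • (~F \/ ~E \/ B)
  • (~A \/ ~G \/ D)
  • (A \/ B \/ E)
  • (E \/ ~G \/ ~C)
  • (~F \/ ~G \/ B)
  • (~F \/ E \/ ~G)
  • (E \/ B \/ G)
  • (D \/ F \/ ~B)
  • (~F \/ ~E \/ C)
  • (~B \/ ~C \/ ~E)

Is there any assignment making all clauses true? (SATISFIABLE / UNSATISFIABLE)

Set A = True and propagate.
Try B = True.
Branch on C: take C = False.
The remaining clauses are satisfied by D = True, E = False, F = True, G = False.
So A=T, B=T, C=F, D=T, E=F, F=T, G=F is a satisfying assignment.

SATISFIABLE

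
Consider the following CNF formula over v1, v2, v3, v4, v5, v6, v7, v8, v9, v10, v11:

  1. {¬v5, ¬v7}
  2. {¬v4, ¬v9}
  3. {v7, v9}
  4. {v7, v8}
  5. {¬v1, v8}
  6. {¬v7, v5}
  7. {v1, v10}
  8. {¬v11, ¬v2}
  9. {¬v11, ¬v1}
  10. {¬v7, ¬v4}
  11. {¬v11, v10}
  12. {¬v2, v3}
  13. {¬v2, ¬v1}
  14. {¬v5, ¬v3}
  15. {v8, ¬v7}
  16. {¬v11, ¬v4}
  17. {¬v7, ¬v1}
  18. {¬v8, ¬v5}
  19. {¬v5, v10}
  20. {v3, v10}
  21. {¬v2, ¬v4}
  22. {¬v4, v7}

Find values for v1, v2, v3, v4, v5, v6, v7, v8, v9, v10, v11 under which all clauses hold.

v1=False, v2=False, v3=True, v4=False, v5=False, v6=True, v7=False, v8=True, v9=True, v10=True, v11=True

Check each clause:
  1. {¬v7, ¬v5} — ¬v7 is true.
  2. {¬v4, ¬v9} — ¬v4 is true.
  3. {v9, v7} — v9 is true.
  4. {v7, v8} — v8 is true.
  5. {v8, ¬v1} — v8 is true.
  6. {¬v7, v5} — ¬v7 is true.
  7. {v10, v1} — v10 is true.
  8. {¬v11, ¬v2} — ¬v2 is true.
  9. {¬v1, ¬v11} — ¬v1 is true.
  10. {¬v7, ¬v4} — ¬v7 is true.
  11. {¬v11, v10} — v10 is true.
  12. {¬v2, v3} — v3 is true.
  13. {¬v2, ¬v1} — ¬v2 is true.
  14. {¬v3, ¬v5} — ¬v5 is true.
  15. {v8, ¬v7} — v8 is true.
  16. {¬v4, ¬v11} — ¬v4 is true.
  17. {¬v1, ¬v7} — ¬v7 is true.
  18. {¬v8, ¬v5} — ¬v5 is true.
  19. {¬v5, v10} — v10 is true.
  20. {v3, v10} — v10 is true.
  21. {¬v4, ¬v2} — ¬v4 is true.
  22. {v7, ¬v4} — ¬v4 is true.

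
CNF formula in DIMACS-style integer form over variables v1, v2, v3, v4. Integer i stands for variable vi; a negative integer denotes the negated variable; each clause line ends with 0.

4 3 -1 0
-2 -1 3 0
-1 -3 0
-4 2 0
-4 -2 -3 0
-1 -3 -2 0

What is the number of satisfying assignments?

Satisfying assignments:
  v1=0 v2=0 v3=0 v4=0
  v1=0 v2=0 v3=1 v4=0
  v1=0 v2=1 v3=0 v4=0
  v1=0 v2=1 v3=0 v4=1
  v1=0 v2=1 v3=1 v4=0
Count: 5.

5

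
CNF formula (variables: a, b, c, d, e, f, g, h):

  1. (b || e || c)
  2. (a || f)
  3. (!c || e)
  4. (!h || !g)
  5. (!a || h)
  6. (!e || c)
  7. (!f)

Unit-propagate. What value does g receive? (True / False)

False

(!f) is a unit clause: f = False.
In (a || f), f is now false; a must hold, so a = True.
From (h || !a) and a = True: h = True.
(!g || !h): since h = True, the clause reduces to (!g). g = False.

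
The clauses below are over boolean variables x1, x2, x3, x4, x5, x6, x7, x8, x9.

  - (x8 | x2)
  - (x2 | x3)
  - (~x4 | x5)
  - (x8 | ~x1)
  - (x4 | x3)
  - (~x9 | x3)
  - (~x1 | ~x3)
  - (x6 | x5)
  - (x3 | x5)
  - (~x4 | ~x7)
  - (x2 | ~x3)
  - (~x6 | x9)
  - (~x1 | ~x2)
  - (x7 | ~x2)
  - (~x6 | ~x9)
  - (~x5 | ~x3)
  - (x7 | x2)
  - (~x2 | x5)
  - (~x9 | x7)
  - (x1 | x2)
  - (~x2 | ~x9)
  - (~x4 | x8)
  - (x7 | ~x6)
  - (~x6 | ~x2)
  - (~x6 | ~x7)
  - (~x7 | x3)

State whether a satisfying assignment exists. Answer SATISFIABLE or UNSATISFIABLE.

x2 = True:
  propagation gives x1=False, x7=True, x4=False, x3=True; an empty clause results — contradiction.
x2 = False:
  propagation gives x8=True, x3=True; an empty clause results — contradiction.
Every branch closes, so no satisfying assignment exists.

UNSATISFIABLE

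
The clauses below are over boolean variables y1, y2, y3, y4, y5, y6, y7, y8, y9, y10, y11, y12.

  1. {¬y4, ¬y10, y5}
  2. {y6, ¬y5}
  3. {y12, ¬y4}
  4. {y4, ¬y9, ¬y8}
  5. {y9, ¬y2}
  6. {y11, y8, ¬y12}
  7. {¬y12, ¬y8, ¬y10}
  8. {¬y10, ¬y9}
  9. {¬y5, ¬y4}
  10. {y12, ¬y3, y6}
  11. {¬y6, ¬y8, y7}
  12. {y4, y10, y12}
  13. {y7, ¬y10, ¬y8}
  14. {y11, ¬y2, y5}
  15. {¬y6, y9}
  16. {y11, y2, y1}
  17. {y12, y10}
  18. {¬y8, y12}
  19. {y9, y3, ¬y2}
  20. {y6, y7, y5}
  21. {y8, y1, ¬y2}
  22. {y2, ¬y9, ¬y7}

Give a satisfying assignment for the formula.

y1=1  y2=1  y3=1  y4=1  y5=0  y6=0  y7=1  y8=0  y9=1  y10=0  y11=1  y12=1

y1 occurs only positively in the remaining clauses — set y1 = True.
y11 occurs only positively in the remaining clauses — set y11 = True.
Try y2 = True.
  then y9 is forced to True.
  then y10 is forced to False.
  then y12 is forced to True.
Branch on y4: take y4 = True.
  then y5 is forced to False.
The remaining clauses are satisfied by y3 = True, y6 = False, y7 = True, y8 = False.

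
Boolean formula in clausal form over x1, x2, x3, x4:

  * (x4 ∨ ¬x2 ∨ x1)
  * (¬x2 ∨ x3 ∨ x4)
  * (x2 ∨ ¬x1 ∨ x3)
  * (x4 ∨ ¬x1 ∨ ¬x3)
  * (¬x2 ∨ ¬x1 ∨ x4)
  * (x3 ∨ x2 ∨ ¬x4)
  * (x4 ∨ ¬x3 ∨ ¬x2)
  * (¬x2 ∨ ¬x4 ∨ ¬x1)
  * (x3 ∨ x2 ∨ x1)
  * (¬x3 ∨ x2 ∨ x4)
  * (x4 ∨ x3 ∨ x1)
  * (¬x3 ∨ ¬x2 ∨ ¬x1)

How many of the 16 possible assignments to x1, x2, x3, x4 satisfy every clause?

The models are:
  x1=0 x2=0 x3=1 x4=1
  x1=0 x2=1 x3=0 x4=1
  x1=0 x2=1 x3=1 x4=1
  x1=1 x2=0 x3=1 x4=1
Count: 4.

4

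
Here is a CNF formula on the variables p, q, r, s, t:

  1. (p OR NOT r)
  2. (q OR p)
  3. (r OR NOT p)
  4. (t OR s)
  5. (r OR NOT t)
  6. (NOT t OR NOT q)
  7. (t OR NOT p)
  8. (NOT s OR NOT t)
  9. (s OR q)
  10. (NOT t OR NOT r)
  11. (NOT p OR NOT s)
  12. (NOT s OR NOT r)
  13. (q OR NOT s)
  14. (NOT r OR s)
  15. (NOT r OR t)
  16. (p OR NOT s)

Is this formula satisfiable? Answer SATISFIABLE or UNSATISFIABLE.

s = True:
  propagation gives t=False, p=False; an empty clause results — contradiction.
s = False:
  propagation gives t=True, r=True; an empty clause results — contradiction.
Every branch closes, so no satisfying assignment exists.

UNSATISFIABLE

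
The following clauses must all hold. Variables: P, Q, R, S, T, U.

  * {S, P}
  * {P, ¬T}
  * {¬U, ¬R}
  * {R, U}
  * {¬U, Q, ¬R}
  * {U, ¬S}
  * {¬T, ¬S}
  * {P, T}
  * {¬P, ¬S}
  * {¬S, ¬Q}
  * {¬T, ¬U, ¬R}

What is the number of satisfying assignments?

The models are:
  P=T Q=F R=F S=F T=F U=T
  P=T Q=F R=F S=F T=T U=T
  P=T Q=F R=T S=F T=F U=F
  P=T Q=F R=T S=F T=T U=F
  P=T Q=T R=F S=F T=F U=T
  P=T Q=T R=F S=F T=T U=T
  P=T Q=T R=T S=F T=F U=F
  P=T Q=T R=T S=F T=T U=F
Count: 8.

8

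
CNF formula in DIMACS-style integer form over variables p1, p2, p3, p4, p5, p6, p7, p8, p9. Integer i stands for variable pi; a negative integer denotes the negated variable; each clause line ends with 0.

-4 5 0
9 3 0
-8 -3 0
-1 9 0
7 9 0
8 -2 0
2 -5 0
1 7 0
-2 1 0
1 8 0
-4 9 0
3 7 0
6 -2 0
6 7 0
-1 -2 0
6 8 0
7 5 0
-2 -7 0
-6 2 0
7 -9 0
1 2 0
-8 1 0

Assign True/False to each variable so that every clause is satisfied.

p1=1, p2=0, p3=0, p4=0, p5=0, p6=0, p7=1, p8=1, p9=1

Check each clause:
  1. (p5 || !p4) — !p4 is true.
  2. (p3 || p9) — p9 is true.
  3. (!p3 || !p8) — !p3 is true.
  4. (p9 || !p1) — p9 is true.
  5. (p9 || p7) — p9 is true.
  6. (p8 || !p2) — p8 is true.
  7. (!p5 || p2) — !p5 is true.
  8. (p1 || p7) — p1 is true.
  9. (!p2 || p1) — p1 is true.
  10. (p1 || p8) — p8 is true.
  11. (p9 || !p4) — p9 is true.
  12. (p7 || p3) — p7 is true.
  13. (!p2 || p6) — !p2 is true.
  14. (p6 || p7) — p7 is true.
  15. (!p1 || !p2) — !p2 is true.
  16. (p8 || p6) — p8 is true.
  17. (p7 || p5) — p7 is true.
  18. (!p7 || !p2) — !p2 is true.
  19. (p2 || !p6) — !p6 is true.
  20. (!p9 || p7) — p7 is true.
  21. (p1 || p2) — p1 is true.
  22. (!p8 || p1) — p1 is true.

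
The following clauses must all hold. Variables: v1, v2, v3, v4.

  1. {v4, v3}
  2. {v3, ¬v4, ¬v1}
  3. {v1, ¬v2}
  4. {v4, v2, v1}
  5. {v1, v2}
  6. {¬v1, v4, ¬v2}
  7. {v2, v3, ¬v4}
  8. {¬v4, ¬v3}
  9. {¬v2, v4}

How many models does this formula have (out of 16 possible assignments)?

1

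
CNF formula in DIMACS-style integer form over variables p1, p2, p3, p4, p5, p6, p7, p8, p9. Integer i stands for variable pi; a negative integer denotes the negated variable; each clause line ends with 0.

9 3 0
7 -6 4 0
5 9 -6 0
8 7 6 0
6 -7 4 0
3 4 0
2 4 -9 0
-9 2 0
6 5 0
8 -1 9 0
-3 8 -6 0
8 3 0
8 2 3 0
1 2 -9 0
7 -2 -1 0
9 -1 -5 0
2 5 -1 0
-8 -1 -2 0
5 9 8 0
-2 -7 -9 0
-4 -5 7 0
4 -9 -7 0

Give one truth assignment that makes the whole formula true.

Try p1 = False.
For the remaining variables, p2 = False, p3 = True, p4 = True, p5 = True, p6 = False, p7 = True, p8 = False, p9 = False works.
Every clause has at least one true literal under this assignment.

p1 = F, p2 = F, p3 = T, p4 = T, p5 = T, p6 = F, p7 = T, p8 = F, p9 = F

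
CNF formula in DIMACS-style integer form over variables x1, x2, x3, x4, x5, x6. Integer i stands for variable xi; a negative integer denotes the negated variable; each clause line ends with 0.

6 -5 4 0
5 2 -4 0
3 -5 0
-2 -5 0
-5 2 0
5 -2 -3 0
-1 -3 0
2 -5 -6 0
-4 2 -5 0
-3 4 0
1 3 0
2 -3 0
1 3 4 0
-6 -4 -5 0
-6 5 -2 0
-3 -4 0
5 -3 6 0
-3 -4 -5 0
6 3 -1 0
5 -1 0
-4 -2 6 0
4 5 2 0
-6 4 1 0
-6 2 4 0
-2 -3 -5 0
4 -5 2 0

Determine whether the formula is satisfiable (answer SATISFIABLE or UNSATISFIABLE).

UNSATISFIABLE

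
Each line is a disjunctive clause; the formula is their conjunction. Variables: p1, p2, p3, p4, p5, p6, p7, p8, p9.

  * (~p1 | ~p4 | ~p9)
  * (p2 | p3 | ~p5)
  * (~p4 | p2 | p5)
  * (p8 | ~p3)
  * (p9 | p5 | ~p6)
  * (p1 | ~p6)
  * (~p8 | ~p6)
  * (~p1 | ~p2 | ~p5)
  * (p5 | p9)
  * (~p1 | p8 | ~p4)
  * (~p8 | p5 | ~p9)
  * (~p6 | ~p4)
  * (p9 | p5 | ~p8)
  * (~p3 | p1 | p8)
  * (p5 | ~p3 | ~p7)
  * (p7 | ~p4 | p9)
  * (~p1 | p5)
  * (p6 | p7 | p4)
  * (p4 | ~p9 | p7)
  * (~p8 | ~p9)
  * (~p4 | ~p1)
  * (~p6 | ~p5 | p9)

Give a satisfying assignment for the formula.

p1 = F  p2 = T  p3 = F  p4 = T  p5 = T  p6 = F  p7 = T  p8 = F  p9 = F

Branch on p1: take p1 = False.
  then p6 is forced to False.
Set p2 = True and propagate.
For the remaining variables, p3 = False, p4 = True, p5 = True, p7 = True, p8 = False, p9 = False works.
Every clause has at least one true literal under this assignment.
Check each clause:
  1. (~p4 | ~p1 | ~p9) — ~p1 is true.
  2. (p2 | ~p5 | p3) — p2 is true.
  3. (p2 | ~p4 | p5) — p2 is true.
  4. (p8 | ~p3) — ~p3 is true.
  5. (~p6 | p5 | p9) — ~p6 is true.
  6. (p1 | ~p6) — ~p6 is true.
  7. (~p6 | ~p8) — ~p8 is true.
  8. (~p1 | ~p2 | ~p5) — ~p1 is true.
  9. (p9 | p5) — p5 is true.
  10. (~p4 | ~p1 | p8) — ~p1 is true.
  11. (p5 | ~p8 | ~p9) — ~p8 is true.
  12. (~p6 | ~p4) — ~p6 is true.
  13. (p5 | p9 | ~p8) — ~p8 is true.
  14. (p8 | p1 | ~p3) — ~p3 is true.
  15. (p5 | ~p7 | ~p3) — ~p3 is true.
  16. (~p4 | p7 | p9) — p7 is true.
  17. (~p1 | p5) — p5 is true.
  18. (p4 | p6 | p7) — p4 is true.
  19. (p4 | ~p9 | p7) — ~p9 is true.
  20. (~p8 | ~p9) — ~p8 is true.
  21. (~p4 | ~p1) — ~p1 is true.
  22. (~p6 | ~p5 | p9) — ~p6 is true.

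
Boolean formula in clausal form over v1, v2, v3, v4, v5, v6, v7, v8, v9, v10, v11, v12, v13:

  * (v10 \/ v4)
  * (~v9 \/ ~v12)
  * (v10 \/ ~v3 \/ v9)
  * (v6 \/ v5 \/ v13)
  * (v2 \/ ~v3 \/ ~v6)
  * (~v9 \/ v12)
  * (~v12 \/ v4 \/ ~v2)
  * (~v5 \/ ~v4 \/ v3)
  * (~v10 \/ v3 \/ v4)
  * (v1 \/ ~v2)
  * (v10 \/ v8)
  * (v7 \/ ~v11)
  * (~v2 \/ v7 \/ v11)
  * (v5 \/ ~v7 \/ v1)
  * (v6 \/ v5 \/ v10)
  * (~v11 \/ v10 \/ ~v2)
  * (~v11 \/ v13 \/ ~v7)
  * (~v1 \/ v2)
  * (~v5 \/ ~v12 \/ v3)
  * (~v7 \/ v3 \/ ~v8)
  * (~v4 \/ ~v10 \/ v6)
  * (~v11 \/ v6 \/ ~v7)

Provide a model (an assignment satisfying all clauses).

v1 = T  v2 = T  v3 = T  v4 = T  v5 = F  v6 = T  v7 = T  v8 = T  v9 = F  v10 = T  v11 = F  v12 = F  v13 = F

Check each clause:
  1. (v4 \/ v10) — v10 is true.
  2. (~v12 \/ ~v9) — ~v12 is true.
  3. (~v3 \/ v9 \/ v10) — v10 is true.
  4. (v5 \/ v13 \/ v6) — v6 is true.
  5. (~v6 \/ v2 \/ ~v3) — v2 is true.
  6. (~v9 \/ v12) — ~v9 is true.
  7. (v4 \/ ~v12 \/ ~v2) — v4 is true.
  8. (v3 \/ ~v5 \/ ~v4) — v3 is true.
  9. (~v10 \/ v3 \/ v4) — v3 is true.
  10. (v1 \/ ~v2) — v1 is true.
  11. (v8 \/ v10) — v8 is true.
  12. (v7 \/ ~v11) — ~v11 is true.
  13. (~v2 \/ v11 \/ v7) — v7 is true.
  14. (~v7 \/ v5 \/ v1) — v1 is true.
  15. (v10 \/ v6 \/ v5) — v10 is true.
  16. (~v2 \/ v10 \/ ~v11) — v10 is true.
  17. (~v7 \/ ~v11 \/ v13) — ~v11 is true.
  18. (~v1 \/ v2) — v2 is true.
  19. (~v5 \/ ~v12 \/ v3) — v3 is true.
  20. (~v8 \/ ~v7 \/ v3) — v3 is true.
  21. (~v10 \/ v6 \/ ~v4) — v6 is true.
  22. (~v7 \/ v6 \/ ~v11) — ~v11 is true.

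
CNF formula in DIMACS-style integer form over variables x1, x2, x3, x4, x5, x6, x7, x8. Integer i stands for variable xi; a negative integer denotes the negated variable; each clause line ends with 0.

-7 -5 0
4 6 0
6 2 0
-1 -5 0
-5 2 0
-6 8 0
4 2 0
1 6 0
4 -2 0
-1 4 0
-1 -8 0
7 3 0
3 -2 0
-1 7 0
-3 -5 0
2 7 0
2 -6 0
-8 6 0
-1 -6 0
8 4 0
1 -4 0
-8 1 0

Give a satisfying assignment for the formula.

x1=T  x2=T  x3=T  x4=T  x5=F  x6=F  x7=T  x8=F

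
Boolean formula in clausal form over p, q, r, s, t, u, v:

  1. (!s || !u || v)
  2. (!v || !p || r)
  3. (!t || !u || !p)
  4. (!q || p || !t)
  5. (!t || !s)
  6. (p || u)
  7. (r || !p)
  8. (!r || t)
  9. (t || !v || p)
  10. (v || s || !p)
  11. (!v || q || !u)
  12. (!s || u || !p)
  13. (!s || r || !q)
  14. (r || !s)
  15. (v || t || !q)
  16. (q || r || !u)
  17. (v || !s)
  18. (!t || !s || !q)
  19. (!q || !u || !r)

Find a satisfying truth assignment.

Set p = True and propagate.
  then r is forced to True.
  then t is forced to True.
  then u is forced to False.
  then s is forced to False.
  then v is forced to True.
q is now unconstrained; take q = True.
Every clause has at least one true literal under this assignment.

p = T, q = T, r = T, s = F, t = T, u = F, v = T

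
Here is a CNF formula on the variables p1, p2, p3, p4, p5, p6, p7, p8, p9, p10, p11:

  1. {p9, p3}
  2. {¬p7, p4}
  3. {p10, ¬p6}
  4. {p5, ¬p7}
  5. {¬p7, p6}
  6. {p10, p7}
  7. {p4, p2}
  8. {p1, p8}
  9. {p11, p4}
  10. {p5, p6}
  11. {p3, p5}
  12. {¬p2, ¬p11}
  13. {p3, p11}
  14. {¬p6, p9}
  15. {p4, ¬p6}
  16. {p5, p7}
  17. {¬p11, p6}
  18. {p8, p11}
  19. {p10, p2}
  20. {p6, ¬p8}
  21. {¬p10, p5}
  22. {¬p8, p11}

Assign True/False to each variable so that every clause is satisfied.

p1=F, p2=F, p3=F, p4=T, p5=T, p6=T, p7=F, p8=T, p9=T, p10=T, p11=T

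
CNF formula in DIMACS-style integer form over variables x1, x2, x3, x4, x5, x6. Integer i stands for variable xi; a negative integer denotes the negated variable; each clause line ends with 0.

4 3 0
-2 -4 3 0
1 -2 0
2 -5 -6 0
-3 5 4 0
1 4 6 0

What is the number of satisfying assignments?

Split on x4, then x2.
  x4=1, x2=1: remaining (x1,x3,x5,x6) ∈ {(1,1,0,0); (1,1,0,1); (1,1,1,0); (1,1,1,1)} — 4.
  x4=1, x2=0: x1, x3 free; 3 ways for (x5,x6) × 2^2 = 12.
  x4=0, x2=1: remaining (x1,x3,x5,x6) ∈ {(1,1,1,0); (1,1,1,1)} — 2.
  x4=0, x2=0: remaining (x1,x3,x5,x6) ∈ {(1,1,1,0)} — 1.
Total: 4 + 12 + 2 + 1 = 19.

19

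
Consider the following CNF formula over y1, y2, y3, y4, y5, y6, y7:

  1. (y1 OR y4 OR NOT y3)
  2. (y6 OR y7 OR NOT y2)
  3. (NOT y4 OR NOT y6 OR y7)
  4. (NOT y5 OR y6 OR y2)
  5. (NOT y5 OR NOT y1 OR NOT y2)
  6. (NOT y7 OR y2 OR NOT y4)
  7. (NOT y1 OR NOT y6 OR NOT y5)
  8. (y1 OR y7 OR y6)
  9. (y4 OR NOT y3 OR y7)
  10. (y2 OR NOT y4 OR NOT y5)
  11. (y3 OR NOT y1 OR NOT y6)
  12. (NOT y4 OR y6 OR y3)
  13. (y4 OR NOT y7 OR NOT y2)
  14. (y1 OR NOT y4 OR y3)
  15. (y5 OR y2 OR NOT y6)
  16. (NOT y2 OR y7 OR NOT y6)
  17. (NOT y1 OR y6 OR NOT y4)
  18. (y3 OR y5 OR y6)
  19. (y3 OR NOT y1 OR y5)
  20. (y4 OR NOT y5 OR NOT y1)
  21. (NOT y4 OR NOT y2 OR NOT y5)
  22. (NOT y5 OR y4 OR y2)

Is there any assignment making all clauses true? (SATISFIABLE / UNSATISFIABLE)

SATISFIABLE

Branch on y1: take y1 = False.
The remaining clauses are satisfied by y2 = True, y3 = True, y4 = True, y5 = False, y6 = False, y7 = True.
So y1=False, y2=True, y3=True, y4=True, y5=False, y6=False, y7=True is a satisfying assignment.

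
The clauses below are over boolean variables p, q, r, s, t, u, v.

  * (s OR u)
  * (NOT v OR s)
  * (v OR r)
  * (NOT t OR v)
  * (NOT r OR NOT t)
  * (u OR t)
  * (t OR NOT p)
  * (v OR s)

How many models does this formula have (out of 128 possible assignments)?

14

Case analysis on t and v:
  t=T, v=T: forces r=F; s=T; p, q, u free → 2^3 = 8.
  t=T, v=F: a clause becomes empty — 0.
  t=F, v=T: remaining (p,q,r,s,u) ∈ {(F,F,F,T,T); (F,F,T,T,T); (F,T,F,T,T); (F,T,T,T,T)} — 4.
  t=F, v=F: remaining (p,q,r,s,u) ∈ {(F,F,T,T,T); (F,T,T,T,T)} — 2.
Total: 8 + 0 + 4 + 2 = 14.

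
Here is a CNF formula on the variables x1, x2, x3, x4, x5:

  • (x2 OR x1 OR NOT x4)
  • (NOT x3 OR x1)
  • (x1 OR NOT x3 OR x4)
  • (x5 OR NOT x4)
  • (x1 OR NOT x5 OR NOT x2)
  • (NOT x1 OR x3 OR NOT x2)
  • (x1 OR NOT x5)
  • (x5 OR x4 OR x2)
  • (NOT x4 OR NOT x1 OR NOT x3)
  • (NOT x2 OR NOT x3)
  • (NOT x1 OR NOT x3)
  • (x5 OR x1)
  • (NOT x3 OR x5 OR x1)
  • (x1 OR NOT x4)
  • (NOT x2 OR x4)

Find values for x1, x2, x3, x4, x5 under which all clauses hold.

x1=True, x2=False, x3=False, x4=True, x5=True

Check each clause:
  1. (x1 OR NOT x4 OR x2) — x1 is true.
  2. (NOT x3 OR x1) — x1 is true.
  3. (x4 OR x1 OR NOT x3) — x1 is true.
  4. (NOT x4 OR x5) — x5 is true.
  5. (NOT x5 OR x1 OR NOT x2) — x1 is true.
  6. (x3 OR NOT x2 OR NOT x1) — NOT x2 is true.
  7. (NOT x5 OR x1) — x1 is true.
  8. (x2 OR x5 OR x4) — x4 is true.
  9. (NOT x3 OR NOT x4 OR NOT x1) — NOT x3 is true.
  10. (NOT x2 OR NOT x3) — NOT x3 is true.
  11. (NOT x1 OR NOT x3) — NOT x3 is true.
  12. (x5 OR x1) — x1 is true.
  13. (x5 OR NOT x3 OR x1) — x1 is true.
  14. (NOT x4 OR x1) — x1 is true.
  15. (NOT x2 OR x4) — x4 is true.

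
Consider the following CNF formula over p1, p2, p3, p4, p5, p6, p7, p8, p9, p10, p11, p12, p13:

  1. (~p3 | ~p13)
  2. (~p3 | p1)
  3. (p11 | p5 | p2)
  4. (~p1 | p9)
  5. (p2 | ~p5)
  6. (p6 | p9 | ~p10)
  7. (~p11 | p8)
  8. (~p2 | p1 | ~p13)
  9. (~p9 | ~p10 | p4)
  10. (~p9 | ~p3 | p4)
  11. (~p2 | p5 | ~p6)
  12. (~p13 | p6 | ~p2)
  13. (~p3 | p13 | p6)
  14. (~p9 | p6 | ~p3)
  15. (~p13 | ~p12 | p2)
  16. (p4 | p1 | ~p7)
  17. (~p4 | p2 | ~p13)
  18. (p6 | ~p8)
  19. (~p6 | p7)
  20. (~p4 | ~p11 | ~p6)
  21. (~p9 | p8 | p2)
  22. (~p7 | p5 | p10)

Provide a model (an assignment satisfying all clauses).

p3 occurs only negated in the remaining clauses — set p3 = False.
Pure literal: p12 appears only negated; assign p12 = False.
Try p1 = False.
Set p2 = True and propagate.
  then p13 is forced to False.
For the remaining variables, p4 = True, p5 = True, p6 = True, p7 = True, p8 = False, p9 = True, p10 = True, p11 = False works.
Every clause has at least one true literal under this assignment.

p1=0, p2=1, p3=0, p4=1, p5=1, p6=1, p7=1, p8=0, p9=1, p10=1, p11=0, p12=0, p13=0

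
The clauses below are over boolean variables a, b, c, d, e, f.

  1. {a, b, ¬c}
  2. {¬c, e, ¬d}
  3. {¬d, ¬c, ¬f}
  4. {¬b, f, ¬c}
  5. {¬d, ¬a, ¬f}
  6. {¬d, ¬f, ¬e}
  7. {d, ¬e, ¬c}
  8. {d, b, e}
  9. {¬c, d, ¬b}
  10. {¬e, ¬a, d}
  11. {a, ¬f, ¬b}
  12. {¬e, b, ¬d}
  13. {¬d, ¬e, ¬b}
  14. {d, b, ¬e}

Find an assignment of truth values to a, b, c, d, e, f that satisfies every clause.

c occurs only negated in the remaining clauses — set c = False.
Try a = False.
Try b = False.
The remaining clauses are satisfied by d = True, e = False, f = False.
Every clause has at least one true literal under this assignment.

a = 0, b = 0, c = 0, d = 1, e = 0, f = 0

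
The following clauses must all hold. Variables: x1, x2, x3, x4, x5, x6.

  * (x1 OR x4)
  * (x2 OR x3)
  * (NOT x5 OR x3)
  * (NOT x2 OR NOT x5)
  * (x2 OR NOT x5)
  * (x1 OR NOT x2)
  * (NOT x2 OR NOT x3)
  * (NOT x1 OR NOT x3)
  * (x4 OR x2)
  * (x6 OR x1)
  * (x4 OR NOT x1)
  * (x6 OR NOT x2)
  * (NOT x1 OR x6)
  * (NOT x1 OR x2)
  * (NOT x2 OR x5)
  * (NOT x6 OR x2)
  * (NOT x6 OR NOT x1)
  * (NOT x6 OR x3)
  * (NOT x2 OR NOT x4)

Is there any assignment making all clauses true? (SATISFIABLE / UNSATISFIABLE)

UNSATISFIABLE

x2 = True:
  propagation gives x5=False; an empty clause results — contradiction.
x2 = False:
  propagation gives x3=True, x5=False, x1=False, x4=True; an empty clause results — contradiction.
Every branch closes, so no satisfying assignment exists.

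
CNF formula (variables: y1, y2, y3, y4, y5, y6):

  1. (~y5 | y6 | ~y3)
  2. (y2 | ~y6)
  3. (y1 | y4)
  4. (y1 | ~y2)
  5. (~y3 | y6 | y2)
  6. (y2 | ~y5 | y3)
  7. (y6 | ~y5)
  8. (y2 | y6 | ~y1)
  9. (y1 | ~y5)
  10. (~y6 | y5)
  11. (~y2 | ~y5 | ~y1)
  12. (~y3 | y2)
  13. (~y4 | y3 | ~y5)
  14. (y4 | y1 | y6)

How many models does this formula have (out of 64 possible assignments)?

5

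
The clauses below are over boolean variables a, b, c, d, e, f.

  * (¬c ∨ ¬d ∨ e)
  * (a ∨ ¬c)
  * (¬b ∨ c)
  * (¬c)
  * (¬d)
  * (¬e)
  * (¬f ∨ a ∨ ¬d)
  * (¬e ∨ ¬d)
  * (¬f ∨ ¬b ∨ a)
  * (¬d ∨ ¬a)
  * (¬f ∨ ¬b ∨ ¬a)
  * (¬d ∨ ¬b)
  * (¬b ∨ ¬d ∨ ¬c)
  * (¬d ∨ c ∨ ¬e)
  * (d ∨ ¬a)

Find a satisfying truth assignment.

a=0  b=0  c=0  d=0  e=0  f=0

Unit propagation: (¬c) forces c = False.
Unit propagation: (¬b) forces b = False.
(¬d) is a unit clause, so d = False.
The clause (¬e) is unit: e must be False.
(¬a) is a unit clause, so a = False.
f is now unconstrained; take f = False.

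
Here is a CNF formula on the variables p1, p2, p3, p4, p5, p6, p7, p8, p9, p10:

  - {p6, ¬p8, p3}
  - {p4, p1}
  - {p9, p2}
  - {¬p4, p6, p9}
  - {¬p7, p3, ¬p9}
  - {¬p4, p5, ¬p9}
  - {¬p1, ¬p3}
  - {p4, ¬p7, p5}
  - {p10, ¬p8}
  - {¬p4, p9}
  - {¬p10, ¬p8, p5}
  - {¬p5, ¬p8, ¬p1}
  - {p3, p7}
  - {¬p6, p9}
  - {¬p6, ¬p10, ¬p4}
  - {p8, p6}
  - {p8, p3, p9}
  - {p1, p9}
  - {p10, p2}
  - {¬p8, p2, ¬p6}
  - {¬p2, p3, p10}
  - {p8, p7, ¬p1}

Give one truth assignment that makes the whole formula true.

Set p1 = False and propagate.
  then p4 is forced to True.
  then p9 is forced to True.
  then p5 is forced to True.
Try p2 = True.
Set p3 = True and propagate.
For the remaining variables, p6 = False, p7 = True, p8 = True, p10 = True works.
Check each clause:
  1. {p3, ¬p8, p6} — p3 is true.
  2. {p4, p1} — p4 is true.
  3. {p2, p9} — p9 is true.
  4. {p6, ¬p4, p9} — p9 is true.
  5. {¬p7, ¬p9, p3} — p3 is true.
  6. {p5, ¬p9, ¬p4} — p5 is true.
  7. {¬p1, ¬p3} — ¬p1 is true.
  8. {p5, p4, ¬p7} — p4 is true.
  9. {¬p8, p10} — p10 is true.
  10. {¬p4, p9} — p9 is true.
  11. {¬p8, p5, ¬p10} — p5 is true.
  12. {¬p1, ¬p5, ¬p8} — ¬p1 is true.
  13. {p7, p3} — p3 is true.
  14. {p9, ¬p6} — p9 is true.
  15. {¬p4, ¬p6, ¬p10} — ¬p6 is true.
  16. {p6, p8} — p8 is true.
  17. {p8, p9, p3} — p8 is true.
  18. {p1, p9} — p9 is true.
  19. {p2, p10} — p10 is true.
  20. {p2, ¬p8, ¬p6} — ¬p6 is true.
  21. {p3, p10, ¬p2} — p10 is true.
  22. {¬p1, p7, p8} — p8 is true.

p1=F, p2=T, p3=T, p4=T, p5=T, p6=F, p7=T, p8=T, p9=T, p10=T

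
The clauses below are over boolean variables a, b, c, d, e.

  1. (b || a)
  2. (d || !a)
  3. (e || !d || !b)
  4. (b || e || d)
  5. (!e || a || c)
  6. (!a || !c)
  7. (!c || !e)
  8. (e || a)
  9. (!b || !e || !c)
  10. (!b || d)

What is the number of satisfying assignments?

The models are:
  a=1 b=0 c=0 d=1 e=0
  a=1 b=0 c=0 d=1 e=1
  a=1 b=1 c=0 d=1 e=1
That's 3 in total.

3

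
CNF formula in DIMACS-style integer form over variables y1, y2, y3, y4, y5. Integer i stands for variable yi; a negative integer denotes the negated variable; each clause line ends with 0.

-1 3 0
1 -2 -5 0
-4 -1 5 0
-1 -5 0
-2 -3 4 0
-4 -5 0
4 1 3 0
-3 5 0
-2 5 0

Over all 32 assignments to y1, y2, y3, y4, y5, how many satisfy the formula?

2

The models are:
  y1=F y2=F y3=F y4=T y5=F
  y1=F y2=F y3=T y4=F y5=T
That's 2 in total.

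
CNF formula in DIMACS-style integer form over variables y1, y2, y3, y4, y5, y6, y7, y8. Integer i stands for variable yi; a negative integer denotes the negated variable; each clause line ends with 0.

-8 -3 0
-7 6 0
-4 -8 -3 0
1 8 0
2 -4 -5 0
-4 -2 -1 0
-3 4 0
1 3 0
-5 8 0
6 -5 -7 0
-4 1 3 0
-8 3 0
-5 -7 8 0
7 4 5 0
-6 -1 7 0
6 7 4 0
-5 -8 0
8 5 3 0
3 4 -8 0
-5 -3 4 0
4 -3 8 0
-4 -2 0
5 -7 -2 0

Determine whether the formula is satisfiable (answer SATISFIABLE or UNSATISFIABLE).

SATISFIABLE

Set y1 = True and propagate.
Branch on y2: take y2 = False.
For the remaining variables, y3 = True, y4 = True, y5 = False, y6 = False, y7 = False, y8 = False works.
Every clause has at least one true literal under this assignment.
So y1 = T, y2 = F, y3 = T, y4 = T, y5 = F, y6 = F, y7 = F, y8 = F is a satisfying assignment.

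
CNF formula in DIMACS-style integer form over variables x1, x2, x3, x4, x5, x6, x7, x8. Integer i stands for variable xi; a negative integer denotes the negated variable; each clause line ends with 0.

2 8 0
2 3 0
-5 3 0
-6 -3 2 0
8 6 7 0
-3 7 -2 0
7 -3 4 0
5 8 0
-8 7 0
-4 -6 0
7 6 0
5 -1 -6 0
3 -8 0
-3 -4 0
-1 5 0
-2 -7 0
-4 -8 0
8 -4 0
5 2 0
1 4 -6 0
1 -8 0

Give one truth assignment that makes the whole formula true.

Set x1 = True and propagate.
  then x5 is forced to True.
  then x3 is forced to True.
  then x4 is forced to False.
  then x7 is forced to True.
  then x2 is forced to False.
  then x8 is forced to True.
  then x6 is forced to False.

x1 = T  x2 = F  x3 = T  x4 = F  x5 = T  x6 = F  x7 = T  x8 = T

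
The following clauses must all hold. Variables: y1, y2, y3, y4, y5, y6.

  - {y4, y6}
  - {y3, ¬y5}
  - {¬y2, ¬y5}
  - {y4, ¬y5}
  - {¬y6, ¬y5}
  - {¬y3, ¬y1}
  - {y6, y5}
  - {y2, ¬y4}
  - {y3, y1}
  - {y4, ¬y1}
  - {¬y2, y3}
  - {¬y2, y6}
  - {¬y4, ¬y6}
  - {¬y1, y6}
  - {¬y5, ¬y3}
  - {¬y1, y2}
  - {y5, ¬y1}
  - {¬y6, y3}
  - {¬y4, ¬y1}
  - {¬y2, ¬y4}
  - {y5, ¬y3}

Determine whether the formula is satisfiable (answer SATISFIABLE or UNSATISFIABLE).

y5 = True:
  propagation gives y3=True; an empty clause results — contradiction.
y5 = False:
  propagation gives y6=True, y4=False, y1=False, y3=True; an empty clause results — contradiction.
Every branch closes, so no satisfying assignment exists.

UNSATISFIABLE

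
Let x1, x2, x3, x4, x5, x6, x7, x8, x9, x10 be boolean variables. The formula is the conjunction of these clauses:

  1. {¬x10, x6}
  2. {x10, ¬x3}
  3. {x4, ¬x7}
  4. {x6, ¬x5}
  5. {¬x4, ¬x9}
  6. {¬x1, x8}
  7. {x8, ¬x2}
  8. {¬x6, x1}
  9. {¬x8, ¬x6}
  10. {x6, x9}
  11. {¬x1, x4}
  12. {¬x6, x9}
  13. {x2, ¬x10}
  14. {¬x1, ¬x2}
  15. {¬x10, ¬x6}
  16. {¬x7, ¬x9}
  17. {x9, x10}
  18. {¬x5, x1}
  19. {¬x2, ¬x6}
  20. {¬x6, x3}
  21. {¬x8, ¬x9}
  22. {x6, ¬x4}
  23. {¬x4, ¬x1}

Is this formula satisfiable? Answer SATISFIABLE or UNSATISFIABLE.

SATISFIABLE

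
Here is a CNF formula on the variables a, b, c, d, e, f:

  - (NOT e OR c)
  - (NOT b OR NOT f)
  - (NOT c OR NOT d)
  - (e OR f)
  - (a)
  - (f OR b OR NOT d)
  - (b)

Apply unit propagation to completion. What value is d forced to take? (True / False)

False

(a) stands alone — a = True.
Unit clause (b) sets b = True.
In (NOT b OR NOT f), NOT b is now false; NOT f must hold, so f = False.
From (e OR f) and f = False: e = True.
(c OR NOT e): since e = True, the clause reduces to (c). c = True.
In (NOT d OR NOT c), NOT c is now false; NOT d must hold, so d = False.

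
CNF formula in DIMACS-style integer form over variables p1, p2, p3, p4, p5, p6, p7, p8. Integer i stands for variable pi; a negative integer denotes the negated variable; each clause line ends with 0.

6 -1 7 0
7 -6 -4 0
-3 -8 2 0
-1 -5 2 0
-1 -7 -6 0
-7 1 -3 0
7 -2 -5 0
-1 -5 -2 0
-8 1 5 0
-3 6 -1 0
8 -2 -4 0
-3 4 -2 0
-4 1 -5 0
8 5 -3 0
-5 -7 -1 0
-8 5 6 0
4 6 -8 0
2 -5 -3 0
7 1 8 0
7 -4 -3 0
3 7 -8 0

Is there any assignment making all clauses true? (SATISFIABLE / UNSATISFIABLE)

Set p1 = False and propagate.
The remaining clauses are satisfied by p2 = True, p3 = False, p4 = False, p5 = True, p6 = True, p7 = True, p8 = True.
So p1=F  p2=T  p3=F  p4=F  p5=T  p6=T  p7=T  p8=T is a satisfying assignment.

SATISFIABLE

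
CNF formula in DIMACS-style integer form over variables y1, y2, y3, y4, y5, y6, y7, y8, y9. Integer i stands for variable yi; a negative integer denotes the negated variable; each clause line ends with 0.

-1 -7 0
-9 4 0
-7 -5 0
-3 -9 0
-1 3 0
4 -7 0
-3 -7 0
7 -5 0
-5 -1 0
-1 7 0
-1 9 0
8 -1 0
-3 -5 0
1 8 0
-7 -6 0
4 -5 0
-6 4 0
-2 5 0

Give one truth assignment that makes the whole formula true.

y2 occurs only negated in the remaining clauses — set y2 = False.
Pure literal: y4 appears only positively; assign y4 = True.
Try y1 = False.
  then y8 is forced to True.
Branch on y3: take y3 = False.
Try y5 = False.
The remaining clauses are satisfied by y6 = False, y7 = True, y9 = True.

y1=False, y2=False, y3=False, y4=True, y5=False, y6=False, y7=True, y8=True, y9=True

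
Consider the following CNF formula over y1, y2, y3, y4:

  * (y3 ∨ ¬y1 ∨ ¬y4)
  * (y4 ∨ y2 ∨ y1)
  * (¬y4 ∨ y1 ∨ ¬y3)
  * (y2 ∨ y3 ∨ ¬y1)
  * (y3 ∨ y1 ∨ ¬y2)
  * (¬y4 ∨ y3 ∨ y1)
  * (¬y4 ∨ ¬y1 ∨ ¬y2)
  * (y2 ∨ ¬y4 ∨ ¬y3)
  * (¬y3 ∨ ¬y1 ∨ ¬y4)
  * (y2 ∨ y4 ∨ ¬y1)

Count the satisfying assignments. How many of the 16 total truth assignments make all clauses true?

Satisfying assignments:
  y1=F y2=T y3=T y4=F
  y1=T y2=T y3=F y4=F
  y1=T y2=T y3=T y4=F
That's 3 in total.

3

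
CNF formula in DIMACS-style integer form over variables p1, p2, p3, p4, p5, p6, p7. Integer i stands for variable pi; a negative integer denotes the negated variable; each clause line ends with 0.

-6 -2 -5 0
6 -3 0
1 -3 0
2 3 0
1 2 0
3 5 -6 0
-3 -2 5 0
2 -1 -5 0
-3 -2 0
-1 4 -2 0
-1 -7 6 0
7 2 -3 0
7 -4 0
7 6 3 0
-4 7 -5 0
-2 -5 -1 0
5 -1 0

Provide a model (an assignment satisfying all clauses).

p1=F, p2=T, p3=F, p4=F, p5=F, p6=F, p7=T

Try p1 = False.
  then p3 is forced to False.
  then p2 is forced to True.
The remaining clauses are satisfied by p4 = False, p5 = False, p6 = False, p7 = True.
Check each clause:
  1. (~p6 \/ ~p5 \/ ~p2) — ~p6 is true.
  2. (p6 \/ ~p3) — ~p3 is true.
  3. (~p3 \/ p1) — ~p3 is true.
  4. (p2 \/ p3) — p2 is true.
  5. (p1 \/ p2) — p2 is true.
  6. (p3 \/ ~p6 \/ p5) — ~p6 is true.
  7. (~p3 \/ ~p2 \/ p5) — ~p3 is true.
  8. (~p1 \/ ~p5 \/ p2) — p2 is true.
  9. (~p3 \/ ~p2) — ~p3 is true.
  10. (~p2 \/ ~p1 \/ p4) — ~p1 is true.
  11. (p6 \/ ~p1 \/ ~p7) — ~p1 is true.
  12. (~p3 \/ p7 \/ p2) — p2 is true.
  13. (p7 \/ ~p4) — ~p4 is true.
  14. (p7 \/ p3 \/ p6) — p7 is true.
  15. (~p5 \/ ~p4 \/ p7) — ~p5 is true.
  16. (~p5 \/ ~p1 \/ ~p2) — ~p5 is true.
  17. (~p1 \/ p5) — ~p1 is true.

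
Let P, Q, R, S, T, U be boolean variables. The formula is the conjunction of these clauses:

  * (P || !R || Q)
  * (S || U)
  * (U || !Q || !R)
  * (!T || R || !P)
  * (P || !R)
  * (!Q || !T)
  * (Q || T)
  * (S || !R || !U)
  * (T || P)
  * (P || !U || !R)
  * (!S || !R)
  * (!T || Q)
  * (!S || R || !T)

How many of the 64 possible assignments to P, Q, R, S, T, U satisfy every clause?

The models are:
  P=1 Q=1 R=0 S=0 T=0 U=1
  P=1 Q=1 R=0 S=1 T=0 U=0
  P=1 Q=1 R=0 S=1 T=0 U=1
Count: 3.

3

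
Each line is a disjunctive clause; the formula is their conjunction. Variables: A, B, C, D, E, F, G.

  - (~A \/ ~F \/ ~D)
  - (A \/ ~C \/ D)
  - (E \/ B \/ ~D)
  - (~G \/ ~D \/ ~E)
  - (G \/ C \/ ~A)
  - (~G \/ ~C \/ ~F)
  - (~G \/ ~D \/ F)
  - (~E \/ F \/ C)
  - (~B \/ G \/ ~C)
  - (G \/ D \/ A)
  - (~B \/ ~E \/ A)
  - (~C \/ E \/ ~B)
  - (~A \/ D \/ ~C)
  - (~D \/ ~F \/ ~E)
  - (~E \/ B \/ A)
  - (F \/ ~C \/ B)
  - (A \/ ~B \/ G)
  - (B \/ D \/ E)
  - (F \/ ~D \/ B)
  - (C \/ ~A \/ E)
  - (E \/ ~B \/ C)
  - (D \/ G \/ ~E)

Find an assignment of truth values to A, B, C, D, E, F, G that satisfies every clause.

Set A = True and propagate.
For the remaining variables, B = True, C = False, D = False, E = True, F = True, G = True works.
Every clause has at least one true literal under this assignment.

A=True  B=True  C=False  D=False  E=True  F=True  G=True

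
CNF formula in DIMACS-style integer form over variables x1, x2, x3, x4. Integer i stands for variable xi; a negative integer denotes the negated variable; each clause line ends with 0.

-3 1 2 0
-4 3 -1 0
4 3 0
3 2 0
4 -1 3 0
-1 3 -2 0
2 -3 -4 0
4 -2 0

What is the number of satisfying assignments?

4

Satisfying assignments:
  x1=F x2=T x3=F x4=T
  x1=F x2=T x3=T x4=T
  x1=T x2=F x3=T x4=F
  x1=T x2=T x3=T x4=T
Count: 4.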